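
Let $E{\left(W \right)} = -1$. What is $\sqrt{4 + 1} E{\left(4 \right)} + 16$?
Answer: $16 - \sqrt{5} \approx 13.764$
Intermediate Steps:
$\sqrt{4 + 1} E{\left(4 \right)} + 16 = \sqrt{4 + 1} \left(-1\right) + 16 = \sqrt{5} \left(-1\right) + 16 = - \sqrt{5} + 16 = 16 - \sqrt{5}$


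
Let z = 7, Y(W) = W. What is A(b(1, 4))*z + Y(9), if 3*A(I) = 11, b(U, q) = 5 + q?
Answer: 104/3 ≈ 34.667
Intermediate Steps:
A(I) = 11/3 (A(I) = (1/3)*11 = 11/3)
A(b(1, 4))*z + Y(9) = (11/3)*7 + 9 = 77/3 + 9 = 104/3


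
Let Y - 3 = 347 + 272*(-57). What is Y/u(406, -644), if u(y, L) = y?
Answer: -7577/203 ≈ -37.325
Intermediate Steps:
Y = -15154 (Y = 3 + (347 + 272*(-57)) = 3 + (347 - 15504) = 3 - 15157 = -15154)
Y/u(406, -644) = -15154/406 = -15154*1/406 = -7577/203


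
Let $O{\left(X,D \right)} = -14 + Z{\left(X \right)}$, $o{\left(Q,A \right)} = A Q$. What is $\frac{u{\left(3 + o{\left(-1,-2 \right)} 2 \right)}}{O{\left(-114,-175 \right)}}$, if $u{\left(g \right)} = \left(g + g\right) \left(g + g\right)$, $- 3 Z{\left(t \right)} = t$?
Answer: $\frac{49}{6} \approx 8.1667$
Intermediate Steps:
$Z{\left(t \right)} = - \frac{t}{3}$
$O{\left(X,D \right)} = -14 - \frac{X}{3}$
$u{\left(g \right)} = 4 g^{2}$ ($u{\left(g \right)} = 2 g 2 g = 4 g^{2}$)
$\frac{u{\left(3 + o{\left(-1,-2 \right)} 2 \right)}}{O{\left(-114,-175 \right)}} = \frac{4 \left(3 + \left(-2\right) \left(-1\right) 2\right)^{2}}{-14 - -38} = \frac{4 \left(3 + 2 \cdot 2\right)^{2}}{-14 + 38} = \frac{4 \left(3 + 4\right)^{2}}{24} = 4 \cdot 7^{2} \cdot \frac{1}{24} = 4 \cdot 49 \cdot \frac{1}{24} = 196 \cdot \frac{1}{24} = \frac{49}{6}$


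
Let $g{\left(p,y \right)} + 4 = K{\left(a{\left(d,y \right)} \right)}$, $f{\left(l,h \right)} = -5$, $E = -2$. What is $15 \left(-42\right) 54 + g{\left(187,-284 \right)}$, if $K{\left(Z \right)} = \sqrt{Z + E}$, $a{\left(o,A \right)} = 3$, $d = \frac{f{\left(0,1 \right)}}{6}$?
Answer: $-34023$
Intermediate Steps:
$d = - \frac{5}{6} \approx -0.83333$
$K{\left(Z \right)} = \sqrt{-2 + Z}$ ($K{\left(Z \right)} = \sqrt{Z - 2} = \sqrt{-2 + Z}$)
$g{\left(p,y \right)} = -3$ ($g{\left(p,y \right)} = -4 + \sqrt{-2 + 3} = -4 + \sqrt{1} = -4 + 1 = -3$)
$15 \left(-42\right) 54 + g{\left(187,-284 \right)} = 15 \left(-42\right) 54 - 3 = \left(-630\right) 54 - 3 = -34020 - 3 = -34023$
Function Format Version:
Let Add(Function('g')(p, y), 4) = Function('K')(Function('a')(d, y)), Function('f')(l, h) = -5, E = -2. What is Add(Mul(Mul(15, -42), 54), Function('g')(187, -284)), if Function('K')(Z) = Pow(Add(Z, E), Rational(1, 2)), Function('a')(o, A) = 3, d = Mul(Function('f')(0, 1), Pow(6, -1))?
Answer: -34023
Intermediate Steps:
d = Rational(-5, 6) (d = Mul(-5, Pow(6, -1)) = Mul(-5, Rational(1, 6)) = Rational(-5, 6) ≈ -0.83333)
Function('K')(Z) = Pow(Add(-2, Z), Rational(1, 2)) (Function('K')(Z) = Pow(Add(Z, -2), Rational(1, 2)) = Pow(Add(-2, Z), Rational(1, 2)))
Function('g')(p, y) = -3 (Function('g')(p, y) = Add(-4, Pow(Add(-2, 3), Rational(1, 2))) = Add(-4, Pow(1, Rational(1, 2))) = Add(-4, 1) = -3)
Add(Mul(Mul(15, -42), 54), Function('g')(187, -284)) = Add(Mul(Mul(15, -42), 54), -3) = Add(Mul(-630, 54), -3) = Add(-34020, -3) = -34023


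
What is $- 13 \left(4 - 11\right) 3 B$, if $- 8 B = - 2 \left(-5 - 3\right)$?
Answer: $-546$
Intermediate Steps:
$B = -2$ ($B = - \frac{\left(-2\right) \left(-5 - 3\right)}{8} = - \frac{\left(-2\right) \left(-8\right)}{8} = \left(- \frac{1}{8}\right) 16 = -2$)
$- 13 \left(4 - 11\right) 3 B = - 13 \left(4 - 11\right) 3 \left(-2\right) = - 13 \left(4 - 11\right) \left(-6\right) = \left(-13\right) \left(-7\right) \left(-6\right) = 91 \left(-6\right) = -546$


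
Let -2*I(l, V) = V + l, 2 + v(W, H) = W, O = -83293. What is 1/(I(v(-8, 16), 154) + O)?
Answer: -1/83365 ≈ -1.1995e-5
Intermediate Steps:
v(W, H) = -2 + W
I(l, V) = -V/2 - l/2 (I(l, V) = -(V + l)/2 = -V/2 - l/2)
1/(I(v(-8, 16), 154) + O) = 1/((-½*154 - (-2 - 8)/2) - 83293) = 1/((-77 - ½*(-10)) - 83293) = 1/((-77 + 5) - 83293) = 1/(-72 - 83293) = 1/(-83365) = -1/83365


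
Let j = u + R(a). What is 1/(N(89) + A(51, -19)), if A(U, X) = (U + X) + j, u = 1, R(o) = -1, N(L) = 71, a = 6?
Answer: 1/103 ≈ 0.0097087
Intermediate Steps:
j = 0 (j = 1 - 1 = 0)
A(U, X) = U + X (A(U, X) = (U + X) + 0 = U + X)
1/(N(89) + A(51, -19)) = 1/(71 + (51 - 19)) = 1/(71 + 32) = 1/103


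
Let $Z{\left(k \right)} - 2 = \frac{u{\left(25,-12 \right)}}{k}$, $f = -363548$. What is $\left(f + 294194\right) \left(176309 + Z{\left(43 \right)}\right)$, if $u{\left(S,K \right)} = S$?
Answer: $- \frac{525800276892}{43} \approx -1.2228 \cdot 10^{10}$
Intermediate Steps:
$Z{\left(k \right)} = 2 + \frac{25}{k}$
$\left(f + 294194\right) \left(176309 + Z{\left(43 \right)}\right) = \left(-363548 + 294194\right) \left(176309 + \left(2 + \frac{25}{43}\right)\right) = - 69354 \left(176309 + \left(2 + 25 \cdot \frac{1}{43}\right)\right) = - 69354 \left(176309 + \left(2 + \frac{25}{43}\right)\right) = - 69354 \left(176309 + \frac{111}{43}\right) = \left(-69354\right) \frac{7581398}{43} = - \frac{525800276892}{43}$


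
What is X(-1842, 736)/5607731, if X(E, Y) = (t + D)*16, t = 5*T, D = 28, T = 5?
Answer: 848/5607731 ≈ 0.00015122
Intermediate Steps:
t = 25 (t = 5*5 = 25)
X(E, Y) = 848 (X(E, Y) = (25 + 28)*16 = 53*16 = 848)
X(-1842, 736)/5607731 = 848/5607731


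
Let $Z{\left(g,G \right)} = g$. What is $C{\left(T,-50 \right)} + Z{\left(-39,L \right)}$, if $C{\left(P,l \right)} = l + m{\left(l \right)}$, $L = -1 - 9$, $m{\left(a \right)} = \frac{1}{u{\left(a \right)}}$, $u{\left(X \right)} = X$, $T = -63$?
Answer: $- \frac{4451}{50} \approx -89.02$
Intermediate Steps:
$m{\left(a \right)} = \frac{1}{a}$
$L = -10$ ($L = -1 - 9 = -10$)
$C{\left(P,l \right)} = l + \frac{1}{l}$
$C{\left(T,-50 \right)} + Z{\left(-39,L \right)} = \left(-50 + \frac{1}{-50}\right) - 39 = \left(-50 - \frac{1}{50}\right) - 39 = - \frac{2501}{50} - 39 = - \frac{4451}{50}$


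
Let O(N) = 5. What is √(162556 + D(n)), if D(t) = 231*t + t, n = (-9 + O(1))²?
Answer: 2*√41567 ≈ 407.76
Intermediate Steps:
n = 16 (n = (-9 + 5)² = (-4)² = 16)
D(t) = 232*t
√(162556 + D(n)) = √(162556 + 232*16) = √(162556 + 3712) = √166268 = 2*√41567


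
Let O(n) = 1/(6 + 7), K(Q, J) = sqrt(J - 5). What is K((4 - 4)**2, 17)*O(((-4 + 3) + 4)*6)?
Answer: 2*sqrt(3)/13 ≈ 0.26647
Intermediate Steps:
K(Q, J) = sqrt(-5 + J)
O(n) = 1/13
K((4 - 4)**2, 17)*O(((-4 + 3) + 4)*6) = sqrt(-5 + 17)*(1/13) = sqrt(12)*(1/13) = (2*sqrt(3))*(1/13) = 2*sqrt(3)/13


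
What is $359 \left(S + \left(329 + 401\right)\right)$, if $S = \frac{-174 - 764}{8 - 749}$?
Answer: $\frac{194530612}{741} \approx 2.6252 \cdot 10^{5}$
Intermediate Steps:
$S = \frac{938}{741}$ ($S = - \frac{938}{-741} = \left(-938\right) \left(- \frac{1}{741}\right) = \frac{938}{741} \approx 1.2659$)
$359 \left(S + \left(329 + 401\right)\right) = 359 \left(\frac{938}{741} + \left(329 + 401\right)\right) = 359 \left(\frac{938}{741} + 730\right) = 359 \cdot \frac{541868}{741} = \frac{194530612}{741}$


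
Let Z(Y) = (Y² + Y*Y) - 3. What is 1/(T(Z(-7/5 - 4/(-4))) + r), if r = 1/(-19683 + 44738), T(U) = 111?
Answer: 25055/2781106 ≈ 0.0090090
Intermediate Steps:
Z(Y) = -3 + 2*Y² (Z(Y) = (Y² + Y²) - 3 = 2*Y² - 3 = -3 + 2*Y²)
r = 1/25055 ≈ 3.9912e-5
1/(T(Z(-7/5 - 4/(-4))) + r) = 1/(111 + 1/25055) = 1/(2781106/25055) = 25055/2781106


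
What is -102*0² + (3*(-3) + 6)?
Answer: -3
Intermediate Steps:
-102*0² + (3*(-3) + 6) = -102*0 + (-9 + 6) = 0 - 3 = -3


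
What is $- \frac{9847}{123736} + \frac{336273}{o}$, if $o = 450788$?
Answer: $\frac{9292541623}{13944675992} \approx 0.66639$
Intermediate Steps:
$- \frac{9847}{123736} + \frac{336273}{o} = - \frac{9847}{123736} + \frac{336273}{450788} = \frac{9292541623}{13944675992}$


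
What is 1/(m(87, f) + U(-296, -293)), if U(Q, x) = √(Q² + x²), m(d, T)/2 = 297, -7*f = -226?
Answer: 594/179371 - √173465/179371 ≈ 0.00098962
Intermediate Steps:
f = 226/7 (f = -⅐*(-226) = 226/7 ≈ 32.286)
m(d, T) = 594 (m(d, T) = 2*297 = 594)
1/(m(87, f) + U(-296, -293)) = 1/(594 + √((-296)² + (-293)²)) = 1/(594 + √(87616 + 85849)) = 1/(594 + √173465)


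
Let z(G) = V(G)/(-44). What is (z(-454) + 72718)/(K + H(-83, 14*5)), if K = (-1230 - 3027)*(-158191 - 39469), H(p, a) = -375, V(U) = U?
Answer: 3893/45040490 ≈ 8.6433e-5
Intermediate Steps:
z(G) = -G/44 (z(G) = G/(-44) = G*(-1/44) = -G/44)
K = 841438620 (K = -4257*(-197660) = 841438620)
(z(-454) + 72718)/(K + H(-83, 14*5)) = (-1/44*(-454) + 72718)/(841438620 - 375) = (227/22 + 72718)/841438245 = (1600023/22)*(1/841438245) = 3893/45040490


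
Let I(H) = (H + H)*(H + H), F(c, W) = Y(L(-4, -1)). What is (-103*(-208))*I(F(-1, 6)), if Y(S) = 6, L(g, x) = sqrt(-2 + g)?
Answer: 3085056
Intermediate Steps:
F(c, W) = 6
I(H) = 4*H**2 (I(H) = (2*H)*(2*H) = 4*H**2)
(-103*(-208))*I(F(-1, 6)) = (-103*(-208))*(4*6**2) = 21424*(4*36) = 21424*144 = 3085056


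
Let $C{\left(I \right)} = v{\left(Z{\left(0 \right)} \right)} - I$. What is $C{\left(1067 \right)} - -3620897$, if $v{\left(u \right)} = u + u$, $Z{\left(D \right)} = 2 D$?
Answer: $3619830$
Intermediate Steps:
$v{\left(u \right)} = 2 u$
$C{\left(I \right)} = - I$ ($C{\left(I \right)} = 2 \cdot 2 \cdot 0 - I = 2 \cdot 0 - I = 0 - I = - I$)
$C{\left(1067 \right)} - -3620897 = \left(-1\right) 1067 - -3620897 = -1067 + 3620897 = 3619830$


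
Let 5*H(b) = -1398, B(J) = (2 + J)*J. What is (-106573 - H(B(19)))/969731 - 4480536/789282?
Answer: -3690675102629/637826019285 ≈ -5.7863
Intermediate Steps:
B(J) = J*(2 + J)
H(b) = -1398/5 (H(b) = (⅕)*(-1398) = -1398/5)
(-106573 - H(B(19)))/969731 - 4480536/789282 = (-106573 - 1*(-1398/5))/969731 - 4480536/789282 = (-106573 + 1398/5)*(1/969731) - 4480536*1/789282 = -531467/5*1/969731 - 746756/131547 = -531467/4848655 - 746756/131547 = -3690675102629/637826019285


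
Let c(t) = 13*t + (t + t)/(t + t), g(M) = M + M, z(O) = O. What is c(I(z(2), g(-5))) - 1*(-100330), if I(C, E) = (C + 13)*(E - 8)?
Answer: 96821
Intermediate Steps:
g(M) = 2*M
I(C, E) = (-8 + E)*(13 + C) (I(C, E) = (13 + C)*(-8 + E) = (-8 + E)*(13 + C))
c(t) = 1 + 13*t (c(t) = 13*t + (2*t)/((2*t)) = 13*t + (2*t)*(1/(2*t)) = 13*t + 1 = 1 + 13*t)
c(I(z(2), g(-5))) - 1*(-100330) = (1 + 13*(-104 - 8*2 + 13*(2*(-5)) + 2*(2*(-5)))) - 1*(-100330) = (1 + 13*(-104 - 16 + 13*(-10) + 2*(-10))) + 100330 = (1 + 13*(-104 - 16 - 130 - 20)) + 100330 = (1 + 13*(-270)) + 100330 = (1 - 3510) + 100330 = -3509 + 100330 = 96821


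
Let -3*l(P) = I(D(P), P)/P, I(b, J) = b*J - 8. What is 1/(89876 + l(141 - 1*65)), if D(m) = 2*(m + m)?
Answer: 57/5117158 ≈ 1.1139e-5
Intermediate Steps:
D(m) = 4*m (D(m) = 2*(2*m) = 4*m)
I(b, J) = -8 + J*b (I(b, J) = J*b - 8 = -8 + J*b)
l(P) = -(-8 + 4*P²)/(3*P) (l(P) = -(-8 + P*(4*P))/(3*P) = -(-8 + 4*P²)/(3*P))
1/(89876 + l(141 - 1*65)) = 1/(89876 + 4*(2 - (141 - 1*65)²)/(3*(141 - 1*65))) = 1/(89876 + 4*(2 - (141 - 65)²)/(3*(141 - 65))) = 1/(89876 + (4/3)*(2 - 1*76²)/76) = 1/(89876 + (4/3)*(1/76)*(2 - 1*5776)) = 1/(89876 + (4/3)*(1/76)*(2 - 5776)) = 1/(89876 + (4/3)*(1/76)*(-5774)) = 1/(89876 - 5774/57) = 1/(5117158/57) = 57/5117158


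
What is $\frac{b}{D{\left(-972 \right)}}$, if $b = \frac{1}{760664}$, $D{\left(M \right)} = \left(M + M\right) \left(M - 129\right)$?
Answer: $\frac{1}{1628082628416} \approx 6.1422 \cdot 10^{-13}$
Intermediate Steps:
$D{\left(M \right)} = 2 M \left(-129 + M\right)$
$b = \frac{1}{760664} \approx 1.3146 \cdot 10^{-6}$
$\frac{b}{D{\left(-972 \right)}} = \frac{1}{760664 \cdot 2 \left(-972\right) \left(-129 - 972\right)} = \frac{1}{760664 \cdot 2 \left(-972\right) \left(-1101\right)} = \frac{1}{760664 \cdot 2140344} = \frac{1}{760664} \cdot \frac{1}{2140344} = \frac{1}{1628082628416}$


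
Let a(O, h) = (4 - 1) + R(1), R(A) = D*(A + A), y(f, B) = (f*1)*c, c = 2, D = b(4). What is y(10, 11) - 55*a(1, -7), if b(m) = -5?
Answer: 405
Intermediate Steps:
D = -5
y(f, B) = 2*f (y(f, B) = (f*1)*2 = f*2 = 2*f)
R(A) = -10*A (R(A) = -5*(A + A) = -10*A)
a(O, h) = -7 (a(O, h) = (4 - 1) - 10*1 = 3 - 10 = -7)
y(10, 11) - 55*a(1, -7) = 2*10 - 55*(-7) = 20 + 385 = 405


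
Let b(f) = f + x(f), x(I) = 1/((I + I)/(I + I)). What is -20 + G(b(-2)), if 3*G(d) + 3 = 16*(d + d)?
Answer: -95/3 ≈ -31.667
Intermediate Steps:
x(I) = 1 (x(I) = 1/((2*I)/((2*I))) = 1/((2*I)*(1/(2*I))) = 1/1 = 1)
b(f) = 1 + f (b(f) = f + 1 = 1 + f)
G(d) = -1 + 32*d/3 (G(d) = -1 + (16*(d + d))/3 = -1 + (16*(2*d))/3 = -1 + (32*d)/3 = -1 + 32*d/3)
-20 + G(b(-2)) = -20 + (-1 + 32*(1 - 2)/3) = -20 + (-1 + (32/3)*(-1)) = -20 + (-1 - 32/3) = -20 - 35/3 = -95/3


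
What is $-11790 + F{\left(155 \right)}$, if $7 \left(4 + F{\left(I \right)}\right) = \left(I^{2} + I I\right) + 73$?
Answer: $- \frac{34435}{7} \approx -4919.3$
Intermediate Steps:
$F{\left(I \right)} = \frac{45}{7} + \frac{2 I^{2}}{7}$ ($F{\left(I \right)} = -4 + \frac{\left(I^{2} + I I\right) + 73}{7} = -4 + \frac{\left(I^{2} + I^{2}\right) + 73}{7} = -4 + \frac{2 I^{2} + 73}{7} = -4 + \frac{73 + 2 I^{2}}{7} = -4 + \left(\frac{73}{7} + \frac{2 I^{2}}{7}\right) = \frac{45}{7} + \frac{2 I^{2}}{7}$)
$-11790 + F{\left(155 \right)} = -11790 + \left(\frac{45}{7} + \frac{2 \cdot 155^{2}}{7}\right) = -11790 + \left(\frac{45}{7} + \frac{2}{7} \cdot 24025\right) = -11790 + \left(\frac{45}{7} + \frac{48050}{7}\right) = -11790 + \frac{48095}{7} = - \frac{34435}{7}$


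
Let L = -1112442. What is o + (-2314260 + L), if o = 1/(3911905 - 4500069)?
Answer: -2015462755129/588164 ≈ -3.4267e+6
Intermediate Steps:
o = -1/588164 (o = 1/(-588164) = -1/588164 ≈ -1.7002e-6)
o + (-2314260 + L) = -1/588164 + (-2314260 - 1112442) = -1/588164 - 3426702 = -2015462755129/588164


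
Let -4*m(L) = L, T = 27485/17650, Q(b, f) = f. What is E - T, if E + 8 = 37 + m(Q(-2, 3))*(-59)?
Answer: 506151/7060 ≈ 71.693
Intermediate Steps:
T = 5497/3530 (T = 27485*(1/17650) = 5497/3530 ≈ 1.5572)
m(L) = -L/4
E = 293/4 (E = -8 + (37 - ¼*3*(-59)) = -8 + (37 - ¾*(-59)) = -8 + (37 + 177/4) = -8 + 325/4 = 293/4 ≈ 73.250)
E - T = 293/4 - 1*5497/3530 = 293/4 - 5497/3530 = 506151/7060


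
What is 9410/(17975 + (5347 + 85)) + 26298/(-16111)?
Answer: -463952776/377110177 ≈ -1.2303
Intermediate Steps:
9410/(17975 + (5347 + 85)) + 26298/(-16111) = 9410/(17975 + 5432) + 26298*(-1/16111) = 9410/23407 - 26298/16111 = -463952776/377110177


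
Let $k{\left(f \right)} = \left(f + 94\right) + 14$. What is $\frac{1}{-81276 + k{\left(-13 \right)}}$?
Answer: $- \frac{1}{81181} \approx -1.2318 \cdot 10^{-5}$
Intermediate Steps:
$k{\left(f \right)} = 108 + f$ ($k{\left(f \right)} = \left(94 + f\right) + 14 = 108 + f$)
$\frac{1}{-81276 + k{\left(-13 \right)}} = \frac{1}{-81276 + \left(108 - 13\right)} = \frac{1}{-81276 + 95} = \frac{1}{-81181} = - \frac{1}{81181}$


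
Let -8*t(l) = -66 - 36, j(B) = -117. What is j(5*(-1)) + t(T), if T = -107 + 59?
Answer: -417/4 ≈ -104.25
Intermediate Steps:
T = -48
t(l) = 51/4 (t(l) = -(-66 - 36)/8 = -1/8*(-102) = 51/4)
j(5*(-1)) + t(T) = -117 + 51/4 = -417/4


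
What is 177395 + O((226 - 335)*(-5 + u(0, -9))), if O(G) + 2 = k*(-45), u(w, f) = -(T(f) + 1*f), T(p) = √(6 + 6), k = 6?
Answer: 177123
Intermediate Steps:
T(p) = 2*√3 (T(p) = √12 = 2*√3)
u(w, f) = -f - 2*√3 (u(w, f) = -(2*√3 + 1*f) = -(2*√3 + f) = -(f + 2*√3) = -f - 2*√3)
O(G) = -272 (O(G) = -2 + 6*(-45) = -2 - 270 = -272)
177395 + O((226 - 335)*(-5 + u(0, -9))) = 177395 - 272 = 177123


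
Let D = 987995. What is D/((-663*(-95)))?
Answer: 197599/12597 ≈ 15.686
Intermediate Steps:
D/((-663*(-95))) = 987995/((-663*(-95))) = 987995/62985 = 987995*(1/62985) = 197599/12597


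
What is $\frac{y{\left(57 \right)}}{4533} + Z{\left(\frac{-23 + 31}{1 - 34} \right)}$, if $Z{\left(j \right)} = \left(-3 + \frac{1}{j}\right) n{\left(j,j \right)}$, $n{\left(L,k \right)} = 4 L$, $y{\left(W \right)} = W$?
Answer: $\frac{115045}{16621} \approx 6.9217$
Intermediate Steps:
$Z{\left(j \right)} = 4 j \left(-3 + \frac{1}{j}\right)$ ($Z{\left(j \right)} = \left(-3 + \frac{1}{j}\right) 4 j = 4 j \left(-3 + \frac{1}{j}\right)$)
$\frac{y{\left(57 \right)}}{4533} + Z{\left(\frac{-23 + 31}{1 - 34} \right)} = \frac{57}{4533} + \left(4 - 12 \frac{-23 + 31}{1 - 34}\right) = 57 \cdot \frac{1}{4533} + \left(4 - 12 \frac{8}{-33}\right) = \frac{19}{1511} + \left(4 - 12 \cdot 8 \left(- \frac{1}{33}\right)\right) = \frac{19}{1511} + \left(4 - - \frac{32}{11}\right) = \frac{19}{1511} + \left(4 + \frac{32}{11}\right) = \frac{19}{1511} + \frac{76}{11} = \frac{115045}{16621}$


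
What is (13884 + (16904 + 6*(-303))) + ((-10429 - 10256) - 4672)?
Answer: 3613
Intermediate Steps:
(13884 + (16904 + 6*(-303))) + ((-10429 - 10256) - 4672) = (13884 + (16904 - 1818)) + (-20685 - 4672) = (13884 + 15086) - 25357 = 28970 - 25357 = 3613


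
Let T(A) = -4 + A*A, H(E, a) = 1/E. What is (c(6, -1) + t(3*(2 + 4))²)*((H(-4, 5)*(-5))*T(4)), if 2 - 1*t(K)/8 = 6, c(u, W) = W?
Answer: 15345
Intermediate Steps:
t(K) = -32 (t(K) = 16 - 8*6 = 16 - 48 = -32)
T(A) = -4 + A²
(c(6, -1) + t(3*(2 + 4))²)*((H(-4, 5)*(-5))*T(4)) = (-1 + (-32)²)*((-5/(-4))*(-4 + 4²)) = (-1 + 1024)*((-¼*(-5))*(-4 + 16)) = 1023*((5/4)*12) = 1023*15 = 15345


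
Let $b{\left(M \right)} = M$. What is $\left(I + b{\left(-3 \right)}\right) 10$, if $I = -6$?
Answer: $-90$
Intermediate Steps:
$\left(I + b{\left(-3 \right)}\right) 10 = \left(-6 - 3\right) 10 = \left(-9\right) 10 = -90$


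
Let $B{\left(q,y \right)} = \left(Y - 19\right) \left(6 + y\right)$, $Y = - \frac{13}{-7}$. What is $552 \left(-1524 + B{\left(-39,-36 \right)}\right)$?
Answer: $- \frac{3901536}{7} \approx -5.5736 \cdot 10^{5}$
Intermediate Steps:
$Y = \frac{13}{7}$ ($Y = \left(-13\right) \left(- \frac{1}{7}\right) = \frac{13}{7} \approx 1.8571$)
$B{\left(q,y \right)} = - \frac{720}{7} - \frac{120 y}{7}$ ($B{\left(q,y \right)} = \left(\frac{13}{7} - 19\right) \left(6 + y\right) = - \frac{120 \left(6 + y\right)}{7} = - \frac{720}{7} - \frac{120 y}{7}$)
$552 \left(-1524 + B{\left(-39,-36 \right)}\right) = 552 \left(-1524 - - \frac{3600}{7}\right) = 552 \left(-1524 + \left(- \frac{720}{7} + \frac{4320}{7}\right)\right) = 552 \left(-1524 + \frac{3600}{7}\right) = 552 \left(- \frac{7068}{7}\right) = - \frac{3901536}{7}$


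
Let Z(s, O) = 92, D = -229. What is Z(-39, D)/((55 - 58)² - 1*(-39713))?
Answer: 46/19861 ≈ 0.0023161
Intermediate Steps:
Z(-39, D)/((55 - 58)² - 1*(-39713)) = 92/((55 - 58)² - 1*(-39713)) = 92/((-3)² + 39713) = 92/(9 + 39713) = 92/39722 = 92*(1/39722) = 46/19861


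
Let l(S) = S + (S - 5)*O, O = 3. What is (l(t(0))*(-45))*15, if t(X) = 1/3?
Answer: 9225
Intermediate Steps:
t(X) = ⅓
l(S) = -15 + 4*S (l(S) = S + (S - 5)*3 = S + (-5 + S)*3 = S + (-15 + 3*S) = -15 + 4*S)
(l(t(0))*(-45))*15 = ((-15 + 4*(⅓))*(-45))*15 = ((-15 + 4/3)*(-45))*15 = -41/3*(-45)*15 = 615*15 = 9225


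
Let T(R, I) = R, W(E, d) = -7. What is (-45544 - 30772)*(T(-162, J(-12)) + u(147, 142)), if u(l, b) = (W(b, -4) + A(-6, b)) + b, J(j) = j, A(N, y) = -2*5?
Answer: 2823692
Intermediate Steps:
A(N, y) = -10
u(l, b) = -17 + b (u(l, b) = (-7 - 10) + b = -17 + b)
(-45544 - 30772)*(T(-162, J(-12)) + u(147, 142)) = (-45544 - 30772)*(-162 + (-17 + 142)) = -76316*(-162 + 125) = -76316*(-37) = 2823692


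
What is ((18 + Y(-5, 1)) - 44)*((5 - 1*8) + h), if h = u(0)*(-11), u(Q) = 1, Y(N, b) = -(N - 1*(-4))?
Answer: 350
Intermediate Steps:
Y(N, b) = -4 - N (Y(N, b) = -(N + 4) = -(4 + N) = -4 - N)
h = -11 (h = 1*(-11) = -11)
((18 + Y(-5, 1)) - 44)*((5 - 1*8) + h) = ((18 + (-4 - 1*(-5))) - 44)*((5 - 1*8) - 11) = ((18 + (-4 + 5)) - 44)*((5 - 8) - 11) = ((18 + 1) - 44)*(-3 - 11) = (19 - 44)*(-14) = -25*(-14) = 350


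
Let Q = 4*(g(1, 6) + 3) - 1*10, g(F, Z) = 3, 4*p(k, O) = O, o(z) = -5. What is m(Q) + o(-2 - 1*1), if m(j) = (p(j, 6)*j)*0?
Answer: -5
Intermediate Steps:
p(k, O) = O/4
Q = 14 (Q = 4*(3 + 3) - 1*10 = 4*6 - 10 = 24 - 10 = 14)
m(j) = 0 (m(j) = (((¼)*6)*j)*0 = (3*j/2)*0 = 0)
m(Q) + o(-2 - 1*1) = 0 - 5 = -5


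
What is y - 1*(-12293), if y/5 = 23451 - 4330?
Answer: 107898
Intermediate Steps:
y = 95605 (y = 5*(23451 - 4330) = 5*19121 = 95605)
y - 1*(-12293) = 95605 - 1*(-12293) = 95605 + 12293 = 107898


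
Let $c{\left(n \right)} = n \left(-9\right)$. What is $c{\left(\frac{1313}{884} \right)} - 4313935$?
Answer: $- \frac{293348489}{68} \approx -4.314 \cdot 10^{6}$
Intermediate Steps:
$c{\left(n \right)} = - 9 n$
$c{\left(\frac{1313}{884} \right)} - 4313935 = - 9 \cdot \frac{1313}{884} - 4313935 = - 9 \cdot 1313 \cdot \frac{1}{884} - 4313935 = \left(-9\right) \frac{101}{68} - 4313935 = - \frac{909}{68} - 4313935 = - \frac{293348489}{68}$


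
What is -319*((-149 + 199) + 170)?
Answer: -70180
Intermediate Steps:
-319*((-149 + 199) + 170) = -319*(50 + 170) = -319*220 = -70180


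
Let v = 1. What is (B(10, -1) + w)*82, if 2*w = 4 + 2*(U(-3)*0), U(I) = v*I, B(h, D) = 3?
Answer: 410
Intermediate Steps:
U(I) = I (U(I) = 1*I = I)
w = 2 (w = (4 + 2*(-3*0))/2 = (4 + 2*0)/2 = (4 + 0)/2 = (½)*4 = 2)
(B(10, -1) + w)*82 = (3 + 2)*82 = 5*82 = 410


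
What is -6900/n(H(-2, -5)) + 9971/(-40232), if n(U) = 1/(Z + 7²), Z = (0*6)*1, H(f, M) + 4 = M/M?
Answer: -13602449171/40232 ≈ -3.3810e+5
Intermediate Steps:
H(f, M) = -3 (H(f, M) = -4 + M/M = -4 + 1 = -3)
Z = 0 (Z = 0*1 = 0)
n(U) = 1/49 (n(U) = 1/(0 + 7²) = 1/(0 + 49) = 1/49)
-6900/n(H(-2, -5)) + 9971/(-40232) = -6900/1/49 + 9971/(-40232) = -6900*49 + 9971*(-1/40232) = -338100 - 9971/40232 = -13602449171/40232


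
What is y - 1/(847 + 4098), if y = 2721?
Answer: 13455344/4945 ≈ 2721.0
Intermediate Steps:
y - 1/(847 + 4098) = 2721 - 1/(847 + 4098) = 2721 - 1/4945 = 13455344/4945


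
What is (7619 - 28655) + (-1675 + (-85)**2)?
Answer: -15486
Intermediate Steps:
(7619 - 28655) + (-1675 + (-85)**2) = -21036 + (-1675 + 7225) = -21036 + 5550 = -15486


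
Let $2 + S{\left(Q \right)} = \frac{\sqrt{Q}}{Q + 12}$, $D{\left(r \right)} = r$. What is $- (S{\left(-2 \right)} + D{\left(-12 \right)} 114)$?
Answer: $1370 - \frac{i \sqrt{2}}{10} \approx 1370.0 - 0.14142 i$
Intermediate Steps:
$S{\left(Q \right)} = -2 + \frac{\sqrt{Q}}{12 + Q}$ ($S{\left(Q \right)} = -2 + \frac{\sqrt{Q}}{Q + 12} = -2 + \frac{\sqrt{Q}}{12 + Q}$)
$- (S{\left(-2 \right)} + D{\left(-12 \right)} 114) = - (\frac{-24 + \sqrt{-2} - -4}{12 - 2} - 1368) = - (\frac{-24 + i \sqrt{2} + 4}{10} - 1368) = - (\frac{-20 + i \sqrt{2}}{10} - 1368) = - (\left(-2 + \frac{i \sqrt{2}}{10}\right) - 1368) = - (-1370 + \frac{i \sqrt{2}}{10}) = 1370 - \frac{i \sqrt{2}}{10}$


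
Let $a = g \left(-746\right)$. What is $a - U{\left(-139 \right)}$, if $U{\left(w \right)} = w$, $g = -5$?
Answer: $3869$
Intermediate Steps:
$a = 3730$ ($a = \left(-5\right) \left(-746\right) = 3730$)
$a - U{\left(-139 \right)} = 3730 - -139 = 3730 + 139 = 3869$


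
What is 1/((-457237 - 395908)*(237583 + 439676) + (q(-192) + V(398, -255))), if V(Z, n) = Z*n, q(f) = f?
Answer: -1/577800231237 ≈ -1.7307e-12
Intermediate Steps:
1/((-457237 - 395908)*(237583 + 439676) + (q(-192) + V(398, -255))) = 1/((-457237 - 395908)*(237583 + 439676) + (-192 + 398*(-255))) = 1/(-853145*677259 + (-192 - 101490)) = 1/(-577800129555 - 101682) = 1/(-577800231237) = -1/577800231237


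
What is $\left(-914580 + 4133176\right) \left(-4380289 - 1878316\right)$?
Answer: $-20143921018580$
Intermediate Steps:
$\left(-914580 + 4133176\right) \left(-4380289 - 1878316\right) = 3218596 \left(-6258605\right) = -20143921018580$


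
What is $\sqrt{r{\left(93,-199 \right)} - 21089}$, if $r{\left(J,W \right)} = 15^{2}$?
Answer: $8 i \sqrt{326} \approx 144.44 i$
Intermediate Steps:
$r{\left(J,W \right)} = 225$
$\sqrt{r{\left(93,-199 \right)} - 21089} = \sqrt{225 - 21089} = \sqrt{-20864} = 8 i \sqrt{326}$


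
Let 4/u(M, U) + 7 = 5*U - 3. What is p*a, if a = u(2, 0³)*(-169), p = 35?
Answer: 2366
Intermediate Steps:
u(M, U) = 4/(-10 + 5*U) (u(M, U) = 4/(-7 + (5*U - 3)) = 4/(-7 + (-3 + 5*U)) = 4/(-10 + 5*U))
a = 338/5 (a = (4/(5*(-2 + 0³)))*(-169) = (4/(5*(-2 + 0)))*(-169) = ((⅘)/(-2))*(-169) = ((⅘)*(-½))*(-169) = -⅖*(-169) = 338/5 ≈ 67.600)
p*a = 35*(338/5) = 2366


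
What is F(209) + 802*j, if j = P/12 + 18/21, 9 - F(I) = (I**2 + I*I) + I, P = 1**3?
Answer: -3645925/42 ≈ -86808.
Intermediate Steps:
P = 1
F(I) = 9 - I - 2*I**2 (F(I) = 9 - ((I**2 + I*I) + I) = 9 - ((I**2 + I**2) + I) = 9 - (2*I**2 + I) = 9 - (I + 2*I**2) = 9 + (-I - 2*I**2) = 9 - I - 2*I**2)
j = 79/84 (j = 1/12 + 18/21 = 1*(1/12) + 18*(1/21) = 1/12 + 6/7 = 79/84 ≈ 0.94048)
F(209) + 802*j = (9 - 1*209 - 2*209**2) + 802*(79/84) = (9 - 209 - 2*43681) + 31679/42 = (9 - 209 - 87362) + 31679/42 = -87562 + 31679/42 = -3645925/42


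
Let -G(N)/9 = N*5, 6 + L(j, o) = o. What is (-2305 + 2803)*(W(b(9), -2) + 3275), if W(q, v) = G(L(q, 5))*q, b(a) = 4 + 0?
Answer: 1720590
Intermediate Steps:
L(j, o) = -6 + o
G(N) = -45*N (G(N) = -9*N*5 = -45*N)
b(a) = 4
W(q, v) = 45*q (W(q, v) = (-45*(-6 + 5))*q = (-45*(-1))*q = 45*q)
(-2305 + 2803)*(W(b(9), -2) + 3275) = (-2305 + 2803)*(45*4 + 3275) = 498*(180 + 3275) = 498*3455 = 1720590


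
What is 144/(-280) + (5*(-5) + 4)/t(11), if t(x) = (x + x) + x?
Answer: -443/385 ≈ -1.1507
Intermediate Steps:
t(x) = 3*x (t(x) = 2*x + x = 3*x)
144/(-280) + (5*(-5) + 4)/t(11) = 144/(-280) + (5*(-5) + 4)/((3*11)) = 144*(-1/280) + (-25 + 4)/33 = -18/35 - 21*1/33 = -18/35 - 7/11 = -443/385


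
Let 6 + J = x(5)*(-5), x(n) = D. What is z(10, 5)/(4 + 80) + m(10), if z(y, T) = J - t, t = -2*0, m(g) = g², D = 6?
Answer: 697/7 ≈ 99.571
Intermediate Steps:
x(n) = 6
t = 0
J = -36 (J = -6 + 6*(-5) = -6 - 30 = -36)
z(y, T) = -36 (z(y, T) = -36 - 1*0 = -36 + 0 = -36)
z(10, 5)/(4 + 80) + m(10) = -36/(4 + 80) + 10² = -36/84 + 100 = -36*1/84 + 100 = -3/7 + 100 = 697/7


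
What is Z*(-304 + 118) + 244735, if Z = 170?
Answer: 213115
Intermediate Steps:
Z*(-304 + 118) + 244735 = 170*(-304 + 118) + 244735 = 170*(-186) + 244735 = -31620 + 244735 = 213115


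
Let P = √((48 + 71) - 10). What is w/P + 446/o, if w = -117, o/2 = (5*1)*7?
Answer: 223/35 - 117*√109/109 ≈ -4.8351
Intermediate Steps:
o = 70 (o = 2*((5*1)*7) = 2*(5*7) = 2*35 = 70)
P = √109 (P = √(119 - 10) = √109 ≈ 10.440)
w/P + 446/o = -117*√109/109 + 446/70 = -117*√109/109 + 446*(1/70) = -117*√109/109 + 223/35 = 223/35 - 117*√109/109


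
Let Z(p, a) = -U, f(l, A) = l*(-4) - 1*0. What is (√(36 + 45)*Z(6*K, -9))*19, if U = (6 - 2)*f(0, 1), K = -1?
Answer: 0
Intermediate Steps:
f(l, A) = -4*l (f(l, A) = -4*l + 0 = -4*l)
U = 0 (U = (6 - 2)*(-4*0) = 4*0 = 0)
Z(p, a) = 0 (Z(p, a) = -1*0 = 0)
(√(36 + 45)*Z(6*K, -9))*19 = (√(36 + 45)*0)*19 = (√81*0)*19 = (9*0)*19 = 0*19 = 0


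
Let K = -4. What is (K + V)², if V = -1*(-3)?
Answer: 1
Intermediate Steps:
V = 3
(K + V)² = (-4 + 3)² = (-1)² = 1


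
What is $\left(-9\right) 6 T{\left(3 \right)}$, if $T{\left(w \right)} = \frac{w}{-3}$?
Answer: $54$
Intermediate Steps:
$T{\left(w \right)} = - \frac{w}{3}$ ($T{\left(w \right)} = w \left(- \frac{1}{3}\right) = - \frac{w}{3}$)
$\left(-9\right) 6 T{\left(3 \right)} = \left(-9\right) 6 \left(\left(- \frac{1}{3}\right) 3\right) = \left(-54\right) \left(-1\right) = 54$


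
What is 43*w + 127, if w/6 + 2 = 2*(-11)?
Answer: -6065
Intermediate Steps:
w = -144 (w = -12 + 6*(2*(-11)) = -12 + 6*(-22) = -12 - 132 = -144)
43*w + 127 = 43*(-144) + 127 = -6192 + 127 = -6065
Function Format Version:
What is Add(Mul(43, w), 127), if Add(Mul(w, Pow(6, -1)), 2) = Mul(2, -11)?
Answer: -6065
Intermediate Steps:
w = -144 (w = Add(-12, Mul(6, Mul(2, -11))) = Add(-12, Mul(6, -22)) = Add(-12, -132) = -144)
Add(Mul(43, w), 127) = Add(Mul(43, -144), 127) = Add(-6192, 127) = -6065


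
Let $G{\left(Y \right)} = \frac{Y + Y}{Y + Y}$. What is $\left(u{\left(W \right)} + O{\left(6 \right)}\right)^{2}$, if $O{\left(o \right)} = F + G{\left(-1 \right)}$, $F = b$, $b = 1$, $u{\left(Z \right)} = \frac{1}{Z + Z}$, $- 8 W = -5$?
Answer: $\frac{196}{25} \approx 7.84$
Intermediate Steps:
$W = \frac{5}{8}$ ($W = \left(- \frac{1}{8}\right) \left(-5\right) = \frac{5}{8} \approx 0.625$)
$u{\left(Z \right)} = \frac{1}{2 Z}$
$G{\left(Y \right)} = 1$ ($G{\left(Y \right)} = \frac{2 Y}{2 Y} = 2 Y \frac{1}{2 Y} = 1$)
$F = 1$
$O{\left(o \right)} = 2$ ($O{\left(o \right)} = 1 + 1 = 2$)
$\left(u{\left(W \right)} + O{\left(6 \right)}\right)^{2} = \left(\frac{1}{2 \cdot \frac{5}{8}} + 2\right)^{2} = \left(\frac{1}{2} \cdot \frac{8}{5} + 2\right)^{2} = \left(\frac{4}{5} + 2\right)^{2} = \left(\frac{14}{5}\right)^{2} = \frac{196}{25}$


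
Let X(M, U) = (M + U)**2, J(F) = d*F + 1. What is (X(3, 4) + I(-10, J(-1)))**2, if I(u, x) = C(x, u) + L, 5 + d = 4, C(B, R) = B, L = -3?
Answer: 2304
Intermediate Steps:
d = -1 (d = -5 + 4 = -1)
J(F) = 1 - F (J(F) = -F + 1 = 1 - F)
I(u, x) = -3 + x (I(u, x) = x - 3 = -3 + x)
(X(3, 4) + I(-10, J(-1)))**2 = ((3 + 4)**2 + (-3 + (1 - 1*(-1))))**2 = (7**2 + (-3 + (1 + 1)))**2 = (49 + (-3 + 2))**2 = (49 - 1)**2 = 48**2 = 2304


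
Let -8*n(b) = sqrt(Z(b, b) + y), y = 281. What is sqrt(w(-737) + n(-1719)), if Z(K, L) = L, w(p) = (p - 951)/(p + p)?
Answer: sqrt(9952448 - 1086338*I*sqrt(1438))/2948 ≈ 1.7352 - 1.3659*I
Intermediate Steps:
w(p) = (-951 + p)/(2*p) (w(p) = (-951 + p)/((2*p)) = (-951 + p)*(1/(2*p)) = (-951 + p)/(2*p))
n(b) = -sqrt(281 + b)/8 (n(b) = -sqrt(b + 281)/8 = -sqrt(281 + b)/8)
sqrt(w(-737) + n(-1719)) = sqrt((1/2)*(-951 - 737)/(-737) - sqrt(281 - 1719)/8) = sqrt((1/2)*(-1/737)*(-1688) - I*sqrt(1438)/8) = sqrt(844/737 - I*sqrt(1438)/8)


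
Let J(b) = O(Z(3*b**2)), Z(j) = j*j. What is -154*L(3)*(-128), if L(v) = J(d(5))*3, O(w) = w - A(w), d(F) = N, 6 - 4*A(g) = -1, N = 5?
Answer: 332536512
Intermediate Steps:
A(g) = 7/4 (A(g) = 3/2 - 1/4*(-1) = 3/2 + 1/4 = 7/4)
Z(j) = j**2
d(F) = 5
O(w) = -7/4 + w (O(w) = w - 1*7/4 = w - 7/4 = -7/4 + w)
J(b) = -7/4 + 9*b**4 (J(b) = -7/4 + (3*b**2)**2 = -7/4 + 9*b**4)
L(v) = 67479/4 (L(v) = (-7/4 + 9*5**4)*3 = (-7/4 + 9*625)*3 = (-7/4 + 5625)*3 = (22493/4)*3 = 67479/4)
-154*L(3)*(-128) = -154*67479/4*(-128) = -5195883/2*(-128) = 332536512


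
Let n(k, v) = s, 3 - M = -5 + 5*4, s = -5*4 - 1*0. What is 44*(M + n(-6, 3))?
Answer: -1408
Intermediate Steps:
s = -20 (s = -20 + 0 = -20)
M = -12 (M = 3 - (-5 + 5*4) = 3 - (-5 + 20) = 3 - 1*15 = 3 - 15 = -12)
n(k, v) = -20
44*(M + n(-6, 3)) = 44*(-12 - 20) = 44*(-32) = -1408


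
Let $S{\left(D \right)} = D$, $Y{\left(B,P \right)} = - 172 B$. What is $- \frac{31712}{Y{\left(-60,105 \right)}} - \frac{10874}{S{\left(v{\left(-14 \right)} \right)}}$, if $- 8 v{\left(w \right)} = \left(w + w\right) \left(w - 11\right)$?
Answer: $\frac{2736122}{22575} \approx 121.2$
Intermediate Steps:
$v{\left(w \right)} = - \frac{w \left(-11 + w\right)}{4}$ ($v{\left(w \right)} = - \frac{\left(w + w\right) \left(w - 11\right)}{8} = - \frac{2 w \left(-11 + w\right)}{8} = - \frac{w \left(-11 + w\right)}{4}$)
$- \frac{31712}{Y{\left(-60,105 \right)}} - \frac{10874}{S{\left(v{\left(-14 \right)} \right)}} = - \frac{31712}{\left(-172\right) \left(-60\right)} - \frac{10874}{\frac{1}{4} \left(-14\right) \left(11 - -14\right)} = - \frac{31712}{10320} - \frac{10874}{\frac{1}{4} \left(-14\right) \left(11 + 14\right)} = \left(-31712\right) \frac{1}{10320} - \frac{10874}{\frac{1}{4} \left(-14\right) 25} = - \frac{1982}{645} - \frac{10874}{- \frac{175}{2}} = - \frac{1982}{645} - - \frac{21748}{175} = - \frac{1982}{645} + \frac{21748}{175} = \frac{2736122}{22575}$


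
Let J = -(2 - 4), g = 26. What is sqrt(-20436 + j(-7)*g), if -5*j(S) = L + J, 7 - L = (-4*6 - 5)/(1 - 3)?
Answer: I*sqrt(510185)/5 ≈ 142.85*I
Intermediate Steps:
J = 2 (J = -1*(-2) = 2)
L = -15/2 (L = 7 - (-4*6 - 5)/(1 - 3) = 7 - (-24 - 5)/(-2) = 7 - (-29)*(-1)/2 = 7 - 1*29/2 = 7 - 29/2 = -15/2 ≈ -7.5000)
j(S) = 11/10 (j(S) = -(-15/2 + 2)/5 = -1/5*(-11/2) = 11/10)
sqrt(-20436 + j(-7)*g) = sqrt(-20436 + (11/10)*26) = sqrt(-20436 + 143/5) = sqrt(-102037/5) = I*sqrt(510185)/5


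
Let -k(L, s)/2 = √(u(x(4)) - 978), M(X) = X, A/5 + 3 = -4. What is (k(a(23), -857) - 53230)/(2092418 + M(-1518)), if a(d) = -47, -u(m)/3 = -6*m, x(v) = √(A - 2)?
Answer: -5323/209090 - √(-978 + 18*I*√37)/1045450 ≈ -0.02546 - 2.996e-5*I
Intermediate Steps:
A = -35 (A = -15 + 5*(-4) = -15 - 20 = -35)
x(v) = I*√37 (x(v) = √(-35 - 2) = √(-37) = I*√37)
u(m) = 18*m (u(m) = -(-18)*m = 18*m)
k(L, s) = -2*√(-978 + 18*I*√37) (k(L, s) = -2*√(18*(I*√37) - 978) = -2*√(18*I*√37 - 978) = -2*√(-978 + 18*I*√37))
(k(a(23), -857) - 53230)/(2092418 + M(-1518)) = (-2*√(-978 + 18*I*√37) - 53230)/(2092418 - 1518) = (-53230 - 2*√(-978 + 18*I*√37))/2090900 = (-53230 - 2*√(-978 + 18*I*√37))*(1/2090900) = -5323/209090 - √(-978 + 18*I*√37)/1045450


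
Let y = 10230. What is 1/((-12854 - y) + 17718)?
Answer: -1/5366 ≈ -0.00018636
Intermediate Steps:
1/((-12854 - y) + 17718) = 1/((-12854 - 1*10230) + 17718) = 1/((-12854 - 10230) + 17718) = 1/(-23084 + 17718) = 1/(-5366) = -1/5366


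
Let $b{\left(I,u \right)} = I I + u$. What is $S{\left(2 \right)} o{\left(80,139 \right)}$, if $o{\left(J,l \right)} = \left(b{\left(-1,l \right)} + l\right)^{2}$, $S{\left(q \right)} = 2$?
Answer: $155682$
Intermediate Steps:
$b{\left(I,u \right)} = u + I^{2}$ ($b{\left(I,u \right)} = I^{2} + u = u + I^{2}$)
$o{\left(J,l \right)} = \left(1 + 2 l\right)^{2}$ ($o{\left(J,l \right)} = \left(\left(l + \left(-1\right)^{2}\right) + l\right)^{2} = \left(\left(l + 1\right) + l\right)^{2} = \left(\left(1 + l\right) + l\right)^{2} = \left(1 + 2 l\right)^{2}$)
$S{\left(2 \right)} o{\left(80,139 \right)} = 2 \left(1 + 2 \cdot 139\right)^{2} = 2 \left(1 + 278\right)^{2} = 2 \cdot 279^{2} = 2 \cdot 77841 = 155682$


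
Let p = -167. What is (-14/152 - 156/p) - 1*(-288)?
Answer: 3665983/12692 ≈ 288.84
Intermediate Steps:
(-14/152 - 156/p) - 1*(-288) = (-14/152 - 156/(-167)) - 1*(-288) = (-14*1/152 - 156*(-1/167)) + 288 = (-7/76 + 156/167) + 288 = 10687/12692 + 288 = 3665983/12692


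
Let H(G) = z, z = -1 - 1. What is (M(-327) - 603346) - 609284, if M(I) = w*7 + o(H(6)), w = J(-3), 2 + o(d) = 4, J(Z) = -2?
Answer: -1212642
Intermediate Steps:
z = -2
H(G) = -2
o(d) = 2 (o(d) = -2 + 4 = 2)
w = -2
M(I) = -12 (M(I) = -2*7 + 2 = -14 + 2 = -12)
(M(-327) - 603346) - 609284 = (-12 - 603346) - 609284 = -603358 - 609284 = -1212642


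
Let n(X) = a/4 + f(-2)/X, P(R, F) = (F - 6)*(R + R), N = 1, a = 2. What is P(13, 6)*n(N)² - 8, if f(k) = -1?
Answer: -8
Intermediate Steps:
P(R, F) = 2*R*(-6 + F) (P(R, F) = (-6 + F)*(2*R) = 2*R*(-6 + F))
n(X) = ½ - 1/X (n(X) = 2/4 - 1/X = 2*(¼) - 1/X = ½ - 1/X)
P(13, 6)*n(N)² - 8 = (2*13*(-6 + 6))*((½)*(-2 + 1)/1)² - 8 = (2*13*0)*((½)*1*(-1))² - 8 = 0*(-½)² - 8 = 0*(¼) - 8 = 0 - 8 = -8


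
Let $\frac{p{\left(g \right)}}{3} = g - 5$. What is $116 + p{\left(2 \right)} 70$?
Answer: $-514$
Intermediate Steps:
$p{\left(g \right)} = -15 + 3 g$ ($p{\left(g \right)} = 3 \left(g - 5\right) = 3 \left(-5 + g\right) = -15 + 3 g$)
$116 + p{\left(2 \right)} 70 = 116 + \left(-15 + 3 \cdot 2\right) 70 = 116 + \left(-15 + 6\right) 70 = 116 - 630 = -514$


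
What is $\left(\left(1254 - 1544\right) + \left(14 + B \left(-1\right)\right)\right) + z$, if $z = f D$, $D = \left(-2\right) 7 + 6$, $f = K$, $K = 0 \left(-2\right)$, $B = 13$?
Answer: $-289$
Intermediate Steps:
$K = 0$
$f = 0$
$D = -8$ ($D = -14 + 6 = -8$)
$z = 0$ ($z = 0 \left(-8\right) = 0$)
$\left(\left(1254 - 1544\right) + \left(14 + B \left(-1\right)\right)\right) + z = \left(\left(1254 - 1544\right) + \left(14 + 13 \left(-1\right)\right)\right) + 0 = \left(-290 + \left(14 - 13\right)\right) + 0 = \left(-290 + 1\right) + 0 = -289 + 0 = -289$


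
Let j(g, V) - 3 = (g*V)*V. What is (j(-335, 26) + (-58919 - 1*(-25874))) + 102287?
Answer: -157215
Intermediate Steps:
j(g, V) = 3 + g*V² (j(g, V) = 3 + (g*V)*V = 3 + (V*g)*V = 3 + g*V²)
(j(-335, 26) + (-58919 - 1*(-25874))) + 102287 = ((3 - 335*26²) + (-58919 - 1*(-25874))) + 102287 = ((3 - 335*676) + (-58919 + 25874)) + 102287 = ((3 - 226460) - 33045) + 102287 = (-226457 - 33045) + 102287 = -259502 + 102287 = -157215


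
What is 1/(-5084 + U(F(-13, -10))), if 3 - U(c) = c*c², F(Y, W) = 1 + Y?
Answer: -1/3353 ≈ -0.00029824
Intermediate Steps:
U(c) = 3 - c³ (U(c) = 3 - c*c² = 3 - c³)
1/(-5084 + U(F(-13, -10))) = 1/(-5084 + (3 - (1 - 13)³)) = 1/(-5084 + (3 - 1*(-12)³)) = 1/(-5084 + (3 - 1*(-1728))) = 1/(-5084 + (3 + 1728)) = 1/(-5084 + 1731) = 1/(-3353) = -1/3353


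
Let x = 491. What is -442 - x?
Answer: -933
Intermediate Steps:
-442 - x = -442 - 1*491 = -442 - 491 = -933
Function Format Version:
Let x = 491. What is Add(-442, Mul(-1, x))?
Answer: -933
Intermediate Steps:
Add(-442, Mul(-1, x)) = Add(-442, Mul(-1, 491)) = Add(-442, -491) = -933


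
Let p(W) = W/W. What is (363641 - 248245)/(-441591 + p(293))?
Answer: -57698/220795 ≈ -0.26132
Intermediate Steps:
p(W) = 1
(363641 - 248245)/(-441591 + p(293)) = (363641 - 248245)/(-441591 + 1) = 115396/(-441590) = 115396*(-1/441590) = -57698/220795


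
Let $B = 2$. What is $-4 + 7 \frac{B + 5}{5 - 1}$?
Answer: $\frac{33}{4} \approx 8.25$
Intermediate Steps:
$-4 + 7 \frac{B + 5}{5 - 1} = -4 + 7 \frac{2 + 5}{5 - 1} = -4 + 7 \cdot \frac{7}{4} = -4 + \frac{49}{4} = \frac{33}{4}$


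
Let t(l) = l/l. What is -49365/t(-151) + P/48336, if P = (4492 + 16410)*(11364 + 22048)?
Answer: -210966127/6042 ≈ -34917.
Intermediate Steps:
P = 698377624 (P = 20902*33412 = 698377624)
t(l) = 1
-49365/t(-151) + P/48336 = -49365/1 + 698377624/48336 = -49365*1 + 698377624*(1/48336) = -49365 + 87297203/6042 = -210966127/6042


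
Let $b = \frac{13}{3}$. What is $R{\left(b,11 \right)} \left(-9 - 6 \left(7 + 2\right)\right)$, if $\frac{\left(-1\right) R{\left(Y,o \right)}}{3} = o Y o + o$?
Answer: $101178$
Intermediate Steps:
$b = \frac{13}{3}$ ($b = 13 \cdot \frac{1}{3} = \frac{13}{3} \approx 4.3333$)
$R{\left(Y,o \right)} = - 3 o - 3 Y o^{2}$ ($R{\left(Y,o \right)} = - 3 \left(o Y o + o\right) = - 3 \left(Y o o + o\right) = - 3 \left(Y o^{2} + o\right) = - 3 \left(o + Y o^{2}\right) = - 3 o - 3 Y o^{2}$)
$R{\left(b,11 \right)} \left(-9 - 6 \left(7 + 2\right)\right) = \left(-3\right) 11 \left(1 + \frac{13}{3} \cdot 11\right) \left(-9 - 6 \left(7 + 2\right)\right) = \left(-3\right) 11 \left(1 + \frac{143}{3}\right) \left(-9 - 54\right) = \left(-3\right) 11 \cdot \frac{146}{3} \left(-9 - 54\right) = \left(-1606\right) \left(-63\right) = 101178$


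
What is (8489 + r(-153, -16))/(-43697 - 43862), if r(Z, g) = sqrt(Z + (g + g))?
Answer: -8489/87559 - I*sqrt(185)/87559 ≈ -0.096952 - 0.00015534*I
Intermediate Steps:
r(Z, g) = sqrt(Z + 2*g)
(8489 + r(-153, -16))/(-43697 - 43862) = (8489 + sqrt(-153 + 2*(-16)))/(-43697 - 43862) = (8489 + sqrt(-153 - 32))/(-87559) = (8489 + sqrt(-185))*(-1/87559) = (8489 + I*sqrt(185))*(-1/87559) = -8489/87559 - I*sqrt(185)/87559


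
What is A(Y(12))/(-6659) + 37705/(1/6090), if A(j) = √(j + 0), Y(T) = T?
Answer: 229623450 - 2*√3/6659 ≈ 2.2962e+8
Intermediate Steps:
A(j) = √j
A(Y(12))/(-6659) + 37705/(1/6090) = √12/(-6659) + 37705/(1/6090) = (2*√3)*(-1/6659) + 37705/(1/6090) = -2*√3/6659 + 37705*6090 = -2*√3/6659 + 229623450 = 229623450 - 2*√3/6659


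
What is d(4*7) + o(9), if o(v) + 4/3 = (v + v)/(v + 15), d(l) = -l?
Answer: -343/12 ≈ -28.583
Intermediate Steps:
o(v) = -4/3 + 2*v/(15 + v) (o(v) = -4/3 + (v + v)/(v + 15) = -4/3 + (2*v)/(15 + v) = -4/3 + 2*v/(15 + v))
d(4*7) + o(9) = -4*7 + 2*(-30 + 9)/(3*(15 + 9)) = -1*28 + (⅔)*(-21)/24 = -28 + (⅔)*(1/24)*(-21) = -28 - 7/12 = -343/12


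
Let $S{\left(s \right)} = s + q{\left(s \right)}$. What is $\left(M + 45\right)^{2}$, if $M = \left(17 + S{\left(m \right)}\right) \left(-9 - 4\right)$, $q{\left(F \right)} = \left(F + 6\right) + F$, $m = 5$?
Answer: $201601$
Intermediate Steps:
$q{\left(F \right)} = 6 + 2 F$ ($q{\left(F \right)} = \left(6 + F\right) + F = 6 + 2 F$)
$S{\left(s \right)} = 6 + 3 s$ ($S{\left(s \right)} = s + \left(6 + 2 s\right) = 6 + 3 s$)
$M = -494$ ($M = \left(17 + \left(6 + 3 \cdot 5\right)\right) \left(-9 - 4\right) = \left(17 + \left(6 + 15\right)\right) \left(-13\right) = \left(17 + 21\right) \left(-13\right) = 38 \left(-13\right) = -494$)
$\left(M + 45\right)^{2} = \left(-494 + 45\right)^{2} = \left(-449\right)^{2} = 201601$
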